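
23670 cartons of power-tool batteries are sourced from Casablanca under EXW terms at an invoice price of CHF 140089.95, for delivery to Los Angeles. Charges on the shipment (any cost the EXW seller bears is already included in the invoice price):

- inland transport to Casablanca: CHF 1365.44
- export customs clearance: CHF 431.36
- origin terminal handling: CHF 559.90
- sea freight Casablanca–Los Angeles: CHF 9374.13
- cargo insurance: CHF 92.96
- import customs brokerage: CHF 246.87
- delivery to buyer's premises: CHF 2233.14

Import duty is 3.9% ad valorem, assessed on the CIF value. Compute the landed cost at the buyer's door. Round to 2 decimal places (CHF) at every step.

Total landed cost: CHF 160318.39

EXW: the seller makes goods available at their premises; the buyer bears all onward costs.
CIF value = EXW price + inland to port + export clearance + origin terminal + freight + insurance = 140089.95 + 1365.44 + 431.36 + 559.90 + 9374.13 + 92.96 = 151913.74
Import duty = 151913.74 × 3.9% = 5924.64
Buyer bears: inland to port 1365.44 + export clearance 431.36 + origin terminal 559.90 + freight 9374.13 + insurance 92.96 + brokerage 246.87 + delivery 2233.14 + duty 5924.64 = 20228.44
Landed cost = invoice 140089.95 + 20228.44 = 160318.39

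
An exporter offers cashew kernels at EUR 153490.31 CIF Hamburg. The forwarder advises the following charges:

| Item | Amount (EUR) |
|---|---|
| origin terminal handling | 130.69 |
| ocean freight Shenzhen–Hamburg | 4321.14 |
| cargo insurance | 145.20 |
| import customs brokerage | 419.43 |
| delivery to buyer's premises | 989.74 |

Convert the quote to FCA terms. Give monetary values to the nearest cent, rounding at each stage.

FCA price: EUR 148893.28

Not relevant to the conversion: delivery, brokerage — on the buyer under both terms; not part of either seller's price.
From CIF to FCA, the seller no longer bears: origin terminal, freight, insurance.
FCA price = 153490.31 − 130.69 − 4321.14 − 145.20 = 148893.28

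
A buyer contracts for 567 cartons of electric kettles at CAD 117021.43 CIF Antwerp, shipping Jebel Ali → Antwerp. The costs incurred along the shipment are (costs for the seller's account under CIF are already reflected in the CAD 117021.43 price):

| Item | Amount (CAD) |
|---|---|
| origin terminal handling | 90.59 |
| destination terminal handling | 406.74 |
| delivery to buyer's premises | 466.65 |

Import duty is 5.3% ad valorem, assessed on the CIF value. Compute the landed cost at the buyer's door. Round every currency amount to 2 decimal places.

Total landed cost: CAD 124096.96

CIF: the seller pays costs through ocean freight and marine insurance to the destination port.
Already in the invoice (seller's account under CIF): origin terminal — exclude.
The CIF price already equals the CIF value: 117021.43
Import duty = 117021.43 × 5.3% = 6202.14
Buyer bears: destination terminal 406.74 + delivery 466.65 + duty 6202.14 = 7075.53
Landed cost = invoice 117021.43 + 7075.53 = 124096.96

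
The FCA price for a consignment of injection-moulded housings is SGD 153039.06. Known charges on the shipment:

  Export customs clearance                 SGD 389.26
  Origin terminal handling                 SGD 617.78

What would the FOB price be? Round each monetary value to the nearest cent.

FOB price: SGD 153656.84

Not relevant to the conversion: export clearance — on the seller under both FCA and FOB; already in the FCA price and stays in the FOB price.
From FCA to FOB, the seller additionally bears: origin terminal.
FOB price = 153039.06 + 617.78 = 153656.84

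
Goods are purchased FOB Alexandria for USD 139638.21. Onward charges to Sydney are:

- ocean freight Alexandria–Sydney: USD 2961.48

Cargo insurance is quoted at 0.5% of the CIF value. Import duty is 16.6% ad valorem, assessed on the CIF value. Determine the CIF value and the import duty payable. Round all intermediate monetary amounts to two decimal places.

Let C be the CIF value. C = FOB price + freight + 0.5% × C
C − 0.5% × C = 139638.21 + 2961.48
0.995 × C = 142599.69
C = 142599.69 / 0.995 = 143316.27
Insurance premium = 0.5% × 143316.27 = 716.58
Import duty = 143316.27 × 16.6% = 23790.50

CIF value: USD 143316.27; import duty: USD 23790.50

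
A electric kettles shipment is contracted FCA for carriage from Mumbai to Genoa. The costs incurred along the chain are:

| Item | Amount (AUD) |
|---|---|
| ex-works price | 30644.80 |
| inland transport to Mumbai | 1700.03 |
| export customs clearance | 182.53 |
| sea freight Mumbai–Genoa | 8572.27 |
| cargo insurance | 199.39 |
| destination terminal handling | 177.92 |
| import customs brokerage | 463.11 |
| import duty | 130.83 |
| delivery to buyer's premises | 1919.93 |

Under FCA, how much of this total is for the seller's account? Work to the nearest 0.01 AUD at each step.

Seller's account: AUD 32527.36

FCA: the seller delivers export-cleared goods to the carrier; the buyer bears costs from that point.
Seller's account: goods 30644.80 + inland to port 1700.03 + export clearance 182.53 = 32527.36
Buyer's account: freight 8572.27 + insurance 199.39 + destination terminal 177.92 + brokerage 463.11 + duty 130.83 + delivery 1919.93 = 11463.45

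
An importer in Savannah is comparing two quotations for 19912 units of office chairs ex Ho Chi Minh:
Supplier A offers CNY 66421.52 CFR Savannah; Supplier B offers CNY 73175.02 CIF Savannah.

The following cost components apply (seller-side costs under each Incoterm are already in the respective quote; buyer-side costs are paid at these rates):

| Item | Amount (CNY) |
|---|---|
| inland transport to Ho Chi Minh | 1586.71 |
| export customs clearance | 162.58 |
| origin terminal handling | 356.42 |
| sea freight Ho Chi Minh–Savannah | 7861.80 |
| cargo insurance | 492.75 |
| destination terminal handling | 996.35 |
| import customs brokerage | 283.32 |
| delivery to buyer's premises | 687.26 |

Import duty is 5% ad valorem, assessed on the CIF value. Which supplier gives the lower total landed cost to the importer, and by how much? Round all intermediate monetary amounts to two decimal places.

Supplier A is cheaper by CNY 6573.79

Supplier A (CFR):
CIF value = CFR price + insurance = 66421.52 + 492.75 = 66914.27
Import duty = 66914.27 × 5% = 3345.71
Buyer bears (A): 492.75 + 996.35 + 283.32 + 687.26 = 2459.68
Landed cost (A) = invoice 66421.52 + 2459.68 + duty 3345.71 = 72226.91
Supplier B (CIF):
The CIF price already equals the CIF value: 73175.02
Import duty = 73175.02 × 5% = 3658.75
Buyer bears (B): 996.35 + 283.32 + 687.26 = 1966.93
Landed cost (B) = invoice 73175.02 + 1966.93 + duty 3658.75 = 78800.70
Difference = |72226.91 − 78800.70| = 6573.79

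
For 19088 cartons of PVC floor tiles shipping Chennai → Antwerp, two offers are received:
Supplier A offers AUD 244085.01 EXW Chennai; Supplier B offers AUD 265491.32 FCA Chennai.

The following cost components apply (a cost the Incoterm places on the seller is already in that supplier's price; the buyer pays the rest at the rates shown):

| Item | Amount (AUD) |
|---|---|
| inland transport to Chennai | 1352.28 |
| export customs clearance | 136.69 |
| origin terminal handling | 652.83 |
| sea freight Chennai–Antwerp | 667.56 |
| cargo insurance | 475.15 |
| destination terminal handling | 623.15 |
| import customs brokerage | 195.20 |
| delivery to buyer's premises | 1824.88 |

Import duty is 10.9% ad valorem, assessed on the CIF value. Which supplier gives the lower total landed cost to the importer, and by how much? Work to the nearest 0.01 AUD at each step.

Supplier A is cheaper by AUD 22088.33

Supplier A (EXW):
CIF value = EXW price + inland to port + export clearance + origin terminal + freight + insurance = 244085.01 + 1352.28 + 136.69 + 652.83 + 667.56 + 475.15 = 247369.52
Import duty = 247369.52 × 10.9% = 26963.28
Buyer bears (A): 1352.28 + 136.69 + 652.83 + 667.56 + 475.15 + 623.15 + 195.20 + 1824.88 = 5927.74
Landed cost (A) = invoice 244085.01 + 5927.74 + duty 26963.28 = 276976.03
Supplier B (FCA):
CIF value = FCA price + origin terminal + freight + insurance = 265491.32 + 652.83 + 667.56 + 475.15 = 267286.86
Import duty = 267286.86 × 10.9% = 29134.27
Buyer bears (B): 652.83 + 667.56 + 475.15 + 623.15 + 195.20 + 1824.88 = 4438.77
Landed cost (B) = invoice 265491.32 + 4438.77 + duty 29134.27 = 299064.36
Difference = |276976.03 − 299064.36| = 22088.33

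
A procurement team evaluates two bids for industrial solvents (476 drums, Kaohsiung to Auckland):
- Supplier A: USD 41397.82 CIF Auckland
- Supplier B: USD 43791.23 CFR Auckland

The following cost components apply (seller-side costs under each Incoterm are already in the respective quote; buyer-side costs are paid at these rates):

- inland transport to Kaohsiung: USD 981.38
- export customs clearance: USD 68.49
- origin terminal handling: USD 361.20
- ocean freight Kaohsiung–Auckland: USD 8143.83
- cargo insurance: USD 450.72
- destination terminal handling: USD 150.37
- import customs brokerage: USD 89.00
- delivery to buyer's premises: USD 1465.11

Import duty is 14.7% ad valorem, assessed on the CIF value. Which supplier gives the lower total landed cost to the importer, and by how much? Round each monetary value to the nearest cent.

Supplier A is cheaper by USD 3262.22

Supplier A (CIF):
The CIF price already equals the CIF value: 41397.82
Import duty = 41397.82 × 14.7% = 6085.48
Buyer bears (A): 150.37 + 89.00 + 1465.11 = 1704.48
Landed cost (A) = invoice 41397.82 + 1704.48 + duty 6085.48 = 49187.78
Supplier B (CFR):
CIF value = CFR price + insurance = 43791.23 + 450.72 = 44241.95
Import duty = 44241.95 × 14.7% = 6503.57
Buyer bears (B): 450.72 + 150.37 + 89.00 + 1465.11 = 2155.20
Landed cost (B) = invoice 43791.23 + 2155.20 + duty 6503.57 = 52450.00
Difference = |49187.78 − 52450.00| = 3262.22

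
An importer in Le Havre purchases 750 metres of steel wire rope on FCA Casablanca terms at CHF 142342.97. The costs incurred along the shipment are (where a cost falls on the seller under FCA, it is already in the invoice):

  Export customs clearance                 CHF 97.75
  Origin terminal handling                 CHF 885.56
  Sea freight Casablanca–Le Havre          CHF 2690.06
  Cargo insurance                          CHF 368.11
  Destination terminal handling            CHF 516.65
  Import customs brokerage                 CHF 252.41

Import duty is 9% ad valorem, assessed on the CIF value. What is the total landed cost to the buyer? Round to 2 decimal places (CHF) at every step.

FCA: the seller delivers export-cleared goods to the carrier; the buyer bears costs from that point.
Already in the invoice (seller's account under FCA): export clearance — exclude.
CIF value = FCA price + origin terminal + freight + insurance = 142342.97 + 885.56 + 2690.06 + 368.11 = 146286.70
Import duty = 146286.70 × 9% = 13165.80
Buyer bears: origin terminal 885.56 + freight 2690.06 + insurance 368.11 + destination terminal 516.65 + brokerage 252.41 + duty 13165.80 = 17878.59
Landed cost = invoice 142342.97 + 17878.59 = 160221.56

Total landed cost: CHF 160221.56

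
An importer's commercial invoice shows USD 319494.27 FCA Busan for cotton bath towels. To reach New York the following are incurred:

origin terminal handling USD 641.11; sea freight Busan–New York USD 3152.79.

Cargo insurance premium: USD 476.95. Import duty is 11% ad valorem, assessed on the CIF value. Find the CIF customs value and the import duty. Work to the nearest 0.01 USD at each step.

CIF = FCA price + pre-shipment costs + freight + insurance
CIF = 319494.27 + 641.11 + 3152.79 + 476.95 = 323765.12
Import duty = 323765.12 × 11% = 35614.16

CIF value: USD 323765.12; import duty: USD 35614.16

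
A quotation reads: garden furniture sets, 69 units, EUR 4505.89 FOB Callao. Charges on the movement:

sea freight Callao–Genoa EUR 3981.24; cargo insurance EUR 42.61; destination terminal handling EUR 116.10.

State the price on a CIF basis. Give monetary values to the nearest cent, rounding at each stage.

Not relevant to the conversion: destination terminal — on the buyer under both terms; not part of either seller's price.
From FOB to CIF, the seller additionally bears: freight, insurance.
CIF price = 4505.89 + 3981.24 + 42.61 = 8529.74

CIF price: EUR 8529.74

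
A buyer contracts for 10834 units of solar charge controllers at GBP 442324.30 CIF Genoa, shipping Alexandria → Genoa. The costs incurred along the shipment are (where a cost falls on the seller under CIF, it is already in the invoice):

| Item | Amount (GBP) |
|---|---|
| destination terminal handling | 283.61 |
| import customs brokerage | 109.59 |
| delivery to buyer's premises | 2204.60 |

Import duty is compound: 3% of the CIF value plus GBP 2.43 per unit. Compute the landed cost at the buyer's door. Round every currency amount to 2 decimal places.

Total landed cost: GBP 484518.45

CIF: the seller pays costs through ocean freight and marine insurance to the destination port.
The CIF price already equals the CIF value: 442324.30
Ad valorem component: 442324.30 × 3% = 13269.73
Specific component: 10834 × 2.43 = 26326.62
Import duty = 13269.73 + 26326.62 = 39596.35
Buyer bears: destination terminal 283.61 + brokerage 109.59 + delivery 2204.60 + duty 39596.35 = 42194.15
Landed cost = invoice 442324.30 + 42194.15 = 484518.45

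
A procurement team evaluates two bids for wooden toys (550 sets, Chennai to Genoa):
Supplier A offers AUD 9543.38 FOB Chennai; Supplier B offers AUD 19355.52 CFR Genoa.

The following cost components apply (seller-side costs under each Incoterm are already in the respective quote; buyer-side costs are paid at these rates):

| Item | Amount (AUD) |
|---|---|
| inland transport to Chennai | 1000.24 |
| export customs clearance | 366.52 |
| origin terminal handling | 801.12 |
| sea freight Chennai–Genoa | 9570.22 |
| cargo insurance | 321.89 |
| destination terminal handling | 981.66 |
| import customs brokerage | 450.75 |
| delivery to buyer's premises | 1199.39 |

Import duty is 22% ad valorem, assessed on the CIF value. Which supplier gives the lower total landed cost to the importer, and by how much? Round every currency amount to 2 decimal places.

Supplier A (FOB):
CIF value = FOB price + freight + insurance = 9543.38 + 9570.22 + 321.89 = 19435.49
Import duty = 19435.49 × 22% = 4275.81
Buyer bears (A): 9570.22 + 321.89 + 981.66 + 450.75 + 1199.39 = 12523.91
Landed cost (A) = invoice 9543.38 + 12523.91 + duty 4275.81 = 26343.10
Supplier B (CFR):
CIF value = CFR price + insurance = 19355.52 + 321.89 = 19677.41
Import duty = 19677.41 × 22% = 4329.03
Buyer bears (B): 321.89 + 981.66 + 450.75 + 1199.39 = 2953.69
Landed cost (B) = invoice 19355.52 + 2953.69 + duty 4329.03 = 26638.24
Difference = |26343.10 − 26638.24| = 295.14

Supplier A is cheaper by AUD 295.14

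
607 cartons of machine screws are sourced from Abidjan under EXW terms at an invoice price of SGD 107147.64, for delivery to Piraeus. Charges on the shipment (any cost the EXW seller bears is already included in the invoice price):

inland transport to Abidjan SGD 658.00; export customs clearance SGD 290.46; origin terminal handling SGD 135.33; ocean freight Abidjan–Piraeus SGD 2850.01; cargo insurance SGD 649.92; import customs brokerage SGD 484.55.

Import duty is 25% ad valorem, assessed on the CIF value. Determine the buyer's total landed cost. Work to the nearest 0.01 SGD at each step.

EXW: the seller makes goods available at their premises; the buyer bears all onward costs.
CIF value = EXW price + inland to port + export clearance + origin terminal + freight + insurance = 107147.64 + 658.00 + 290.46 + 135.33 + 2850.01 + 649.92 = 111731.36
Import duty = 111731.36 × 25% = 27932.84
Buyer bears: inland to port 658.00 + export clearance 290.46 + origin terminal 135.33 + freight 2850.01 + insurance 649.92 + brokerage 484.55 + duty 27932.84 = 33001.11
Landed cost = invoice 107147.64 + 33001.11 = 140148.75

Total landed cost: SGD 140148.75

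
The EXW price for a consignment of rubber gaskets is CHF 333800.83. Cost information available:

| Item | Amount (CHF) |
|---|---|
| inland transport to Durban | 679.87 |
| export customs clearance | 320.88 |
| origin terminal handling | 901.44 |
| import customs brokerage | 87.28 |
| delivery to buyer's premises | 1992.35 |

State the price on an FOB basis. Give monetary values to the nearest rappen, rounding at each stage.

FOB price: CHF 335703.02

Not relevant to the conversion: brokerage, delivery — on the buyer under both terms; not part of either seller's price.
From EXW to FOB, the seller additionally bears: inland to port, export clearance, origin terminal.
FOB price = 333800.83 + 679.87 + 320.88 + 901.44 = 335703.02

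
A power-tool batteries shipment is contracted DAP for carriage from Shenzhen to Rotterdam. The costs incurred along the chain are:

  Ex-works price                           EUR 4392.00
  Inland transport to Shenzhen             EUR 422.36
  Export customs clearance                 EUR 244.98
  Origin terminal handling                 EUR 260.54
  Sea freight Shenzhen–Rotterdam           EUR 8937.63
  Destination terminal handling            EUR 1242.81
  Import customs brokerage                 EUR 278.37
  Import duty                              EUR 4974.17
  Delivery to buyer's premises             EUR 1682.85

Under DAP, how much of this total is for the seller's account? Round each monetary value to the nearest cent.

Seller's account: EUR 17183.17

DAP: the seller bears all costs to the named destination except import duty and clearance.
Seller's account: goods 4392.00 + inland to port 422.36 + export clearance 244.98 + origin terminal 260.54 + freight 8937.63 + destination terminal 1242.81 + delivery 1682.85 = 17183.17
Buyer's account: brokerage 278.37 + duty 4974.17 = 5252.54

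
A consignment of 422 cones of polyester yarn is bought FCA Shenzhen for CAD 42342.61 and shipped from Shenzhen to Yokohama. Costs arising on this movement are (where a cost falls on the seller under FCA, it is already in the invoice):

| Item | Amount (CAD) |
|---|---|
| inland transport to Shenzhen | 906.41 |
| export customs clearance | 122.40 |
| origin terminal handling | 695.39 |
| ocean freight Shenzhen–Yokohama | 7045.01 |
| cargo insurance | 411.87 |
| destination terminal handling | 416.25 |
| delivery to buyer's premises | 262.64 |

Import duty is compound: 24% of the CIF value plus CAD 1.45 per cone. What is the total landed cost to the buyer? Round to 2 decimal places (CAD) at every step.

FCA: the seller delivers export-cleared goods to the carrier; the buyer bears costs from that point.
Already in the invoice (seller's account under FCA): inland to port, export clearance — exclude.
CIF value = FCA price + origin terminal + freight + insurance = 42342.61 + 695.39 + 7045.01 + 411.87 = 50494.88
Ad valorem component: 50494.88 × 24% = 12118.77
Specific component: 422 × 1.45 = 611.90
Import duty = 12118.77 + 611.90 = 12730.67
Buyer bears: origin terminal 695.39 + freight 7045.01 + insurance 411.87 + destination terminal 416.25 + delivery 262.64 + duty 12730.67 = 21561.83
Landed cost = invoice 42342.61 + 21561.83 = 63904.44

Total landed cost: CAD 63904.44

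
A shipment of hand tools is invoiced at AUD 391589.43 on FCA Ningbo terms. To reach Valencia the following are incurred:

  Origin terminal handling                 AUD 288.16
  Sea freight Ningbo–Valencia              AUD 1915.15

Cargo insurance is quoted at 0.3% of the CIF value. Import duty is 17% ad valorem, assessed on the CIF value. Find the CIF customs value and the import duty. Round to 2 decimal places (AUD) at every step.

CIF value: AUD 394977.67; import duty: AUD 67146.20

Let C be the CIF value. C = FCA price + pre-shipment costs + freight + 0.3% × C
C − 0.3% × C = 391589.43 + 288.16 + 1915.15
0.997 × C = 393792.74
C = 393792.74 / 0.997 = 394977.67
Insurance premium = 0.3% × 394977.67 = 1184.93
Import duty = 394977.67 × 17% = 67146.20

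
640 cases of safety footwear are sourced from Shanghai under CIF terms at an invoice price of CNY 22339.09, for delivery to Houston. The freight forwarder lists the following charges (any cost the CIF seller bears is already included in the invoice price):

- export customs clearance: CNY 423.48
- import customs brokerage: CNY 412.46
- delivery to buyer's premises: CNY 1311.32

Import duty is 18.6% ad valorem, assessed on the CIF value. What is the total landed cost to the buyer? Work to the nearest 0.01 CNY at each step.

Total landed cost: CNY 28217.94

CIF: the seller pays costs through ocean freight and marine insurance to the destination port.
Already in the invoice (seller's account under CIF): export clearance — exclude.
The CIF price already equals the CIF value: 22339.09
Import duty = 22339.09 × 18.6% = 4155.07
Buyer bears: brokerage 412.46 + delivery 1311.32 + duty 4155.07 = 5878.85
Landed cost = invoice 22339.09 + 5878.85 = 28217.94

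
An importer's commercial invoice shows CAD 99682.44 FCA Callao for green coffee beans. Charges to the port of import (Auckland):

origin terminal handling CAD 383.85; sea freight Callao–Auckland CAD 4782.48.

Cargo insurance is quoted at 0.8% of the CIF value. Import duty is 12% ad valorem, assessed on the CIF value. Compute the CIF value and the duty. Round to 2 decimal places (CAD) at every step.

CIF value: CAD 105694.32; import duty: CAD 12683.32

Let C be the CIF value. C = FCA price + pre-shipment costs + freight + 0.8% × C
C − 0.8% × C = 99682.44 + 383.85 + 4782.48
0.992 × C = 104848.77
C = 104848.77 / 0.992 = 105694.32
Insurance premium = 0.8% × 105694.32 = 845.55
Import duty = 105694.32 × 12% = 12683.32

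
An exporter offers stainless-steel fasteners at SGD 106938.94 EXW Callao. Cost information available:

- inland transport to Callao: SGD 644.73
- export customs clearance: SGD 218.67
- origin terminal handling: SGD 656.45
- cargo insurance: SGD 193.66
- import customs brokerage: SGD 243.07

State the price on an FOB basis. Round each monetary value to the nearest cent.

Not relevant to the conversion: brokerage, insurance — on the buyer under both terms; not part of either seller's price.
From EXW to FOB, the seller additionally bears: inland to port, export clearance, origin terminal.
FOB price = 106938.94 + 644.73 + 218.67 + 656.45 = 108458.79

FOB price: SGD 108458.79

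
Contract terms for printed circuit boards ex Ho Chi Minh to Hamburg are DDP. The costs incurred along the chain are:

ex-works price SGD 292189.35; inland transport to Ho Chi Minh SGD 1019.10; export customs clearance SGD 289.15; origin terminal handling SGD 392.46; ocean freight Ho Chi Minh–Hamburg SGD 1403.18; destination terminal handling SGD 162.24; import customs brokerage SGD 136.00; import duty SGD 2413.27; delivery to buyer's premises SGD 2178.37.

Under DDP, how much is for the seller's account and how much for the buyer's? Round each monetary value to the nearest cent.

DDP: the seller bears all costs including import duty.
Seller's account: goods 292189.35 + inland to port 1019.10 + export clearance 289.15 + origin terminal 392.46 + freight 1403.18 + destination terminal 162.24 + brokerage 136.00 + duty 2413.27 + delivery 2178.37 = 300183.12
Buyer's account: 0.00

Seller: SGD 300183.12; buyer: SGD 0.00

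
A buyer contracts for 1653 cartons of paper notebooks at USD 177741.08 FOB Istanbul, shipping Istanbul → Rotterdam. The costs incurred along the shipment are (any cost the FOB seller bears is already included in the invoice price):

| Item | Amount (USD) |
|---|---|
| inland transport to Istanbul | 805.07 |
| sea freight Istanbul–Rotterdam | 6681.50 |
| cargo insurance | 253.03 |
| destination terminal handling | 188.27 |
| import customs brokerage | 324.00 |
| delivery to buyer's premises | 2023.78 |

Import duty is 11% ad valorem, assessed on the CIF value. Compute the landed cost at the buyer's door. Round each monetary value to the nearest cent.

FOB: the seller bears costs until goods are on board at the origin port; the buyer bears freight, insurance and all costs thereafter.
Already in the invoice (seller's account under FOB): inland to port — exclude.
CIF value = FOB price + freight + insurance = 177741.08 + 6681.50 + 253.03 = 184675.61
Import duty = 184675.61 × 11% = 20314.32
Buyer bears: freight 6681.50 + insurance 253.03 + destination terminal 188.27 + brokerage 324.00 + delivery 2023.78 + duty 20314.32 = 29784.90
Landed cost = invoice 177741.08 + 29784.90 = 207525.98

Total landed cost: USD 207525.98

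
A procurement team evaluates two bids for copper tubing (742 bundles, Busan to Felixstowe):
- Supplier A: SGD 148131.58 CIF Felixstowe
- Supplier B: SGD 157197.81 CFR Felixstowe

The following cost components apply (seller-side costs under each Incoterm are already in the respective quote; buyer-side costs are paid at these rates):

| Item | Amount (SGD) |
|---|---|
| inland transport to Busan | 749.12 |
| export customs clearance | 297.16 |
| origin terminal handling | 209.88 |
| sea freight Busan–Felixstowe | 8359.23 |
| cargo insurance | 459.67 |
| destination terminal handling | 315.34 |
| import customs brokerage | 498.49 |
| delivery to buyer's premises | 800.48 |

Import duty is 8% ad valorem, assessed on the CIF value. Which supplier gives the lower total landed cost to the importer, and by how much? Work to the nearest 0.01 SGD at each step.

Supplier A is cheaper by SGD 10287.97

Supplier A (CIF):
The CIF price already equals the CIF value: 148131.58
Import duty = 148131.58 × 8% = 11850.53
Buyer bears (A): 315.34 + 498.49 + 800.48 = 1614.31
Landed cost (A) = invoice 148131.58 + 1614.31 + duty 11850.53 = 161596.42
Supplier B (CFR):
CIF value = CFR price + insurance = 157197.81 + 459.67 = 157657.48
Import duty = 157657.48 × 8% = 12612.60
Buyer bears (B): 459.67 + 315.34 + 498.49 + 800.48 = 2073.98
Landed cost (B) = invoice 157197.81 + 2073.98 + duty 12612.60 = 171884.39
Difference = |161596.42 − 171884.39| = 10287.97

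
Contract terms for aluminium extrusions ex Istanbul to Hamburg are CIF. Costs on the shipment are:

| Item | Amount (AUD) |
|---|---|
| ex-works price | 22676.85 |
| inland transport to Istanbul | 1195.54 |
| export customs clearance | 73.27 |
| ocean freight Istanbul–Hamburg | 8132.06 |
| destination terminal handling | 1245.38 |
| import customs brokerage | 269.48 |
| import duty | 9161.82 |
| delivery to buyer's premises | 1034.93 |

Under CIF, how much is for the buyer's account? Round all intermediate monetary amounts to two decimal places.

CIF: the seller pays costs through ocean freight and marine insurance to the destination port.
Seller's account: goods 22676.85 + inland to port 1195.54 + export clearance 73.27 + freight 8132.06 = 32077.72
Buyer's account: destination terminal 1245.38 + brokerage 269.48 + duty 9161.82 + delivery 1034.93 = 11711.61

Buyer's account: AUD 11711.61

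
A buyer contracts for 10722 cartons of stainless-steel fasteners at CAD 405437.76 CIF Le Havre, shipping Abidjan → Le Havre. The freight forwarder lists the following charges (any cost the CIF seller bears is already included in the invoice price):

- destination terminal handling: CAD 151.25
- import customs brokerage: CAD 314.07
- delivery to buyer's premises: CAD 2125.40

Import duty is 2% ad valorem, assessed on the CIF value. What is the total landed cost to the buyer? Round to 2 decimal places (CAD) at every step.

Total landed cost: CAD 416137.24

CIF: the seller pays costs through ocean freight and marine insurance to the destination port.
The CIF price already equals the CIF value: 405437.76
Import duty = 405437.76 × 2% = 8108.76
Buyer bears: destination terminal 151.25 + brokerage 314.07 + delivery 2125.40 + duty 8108.76 = 10699.48
Landed cost = invoice 405437.76 + 10699.48 = 416137.24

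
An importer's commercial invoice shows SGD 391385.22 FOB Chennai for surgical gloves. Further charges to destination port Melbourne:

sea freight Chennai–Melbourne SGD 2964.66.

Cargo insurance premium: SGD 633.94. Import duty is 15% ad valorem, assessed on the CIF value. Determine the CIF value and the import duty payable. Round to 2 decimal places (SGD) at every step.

CIF = FOB price + freight + insurance
CIF = 391385.22 + 2964.66 + 633.94 = 394983.82
Import duty = 394983.82 × 15% = 59247.57

CIF value: SGD 394983.82; import duty: SGD 59247.57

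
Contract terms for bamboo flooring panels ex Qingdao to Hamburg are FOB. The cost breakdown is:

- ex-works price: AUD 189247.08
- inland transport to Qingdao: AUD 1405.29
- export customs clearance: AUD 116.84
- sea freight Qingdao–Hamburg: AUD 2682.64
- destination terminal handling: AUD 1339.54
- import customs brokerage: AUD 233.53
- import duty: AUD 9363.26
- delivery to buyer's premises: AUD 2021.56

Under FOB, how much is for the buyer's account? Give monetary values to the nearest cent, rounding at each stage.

FOB: the seller bears costs until goods are on board at the origin port; the buyer bears freight, insurance and all costs thereafter.
Seller's account: goods 189247.08 + inland to port 1405.29 + export clearance 116.84 = 190769.21
Buyer's account: freight 2682.64 + destination terminal 1339.54 + brokerage 233.53 + duty 9363.26 + delivery 2021.56 = 15640.53

Buyer's account: AUD 15640.53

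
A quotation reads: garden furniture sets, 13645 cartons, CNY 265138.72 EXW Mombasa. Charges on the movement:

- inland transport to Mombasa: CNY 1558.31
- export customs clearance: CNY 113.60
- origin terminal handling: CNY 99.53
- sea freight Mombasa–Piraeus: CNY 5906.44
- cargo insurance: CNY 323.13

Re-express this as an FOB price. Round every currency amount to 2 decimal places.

FOB price: CNY 266910.16

Not relevant to the conversion: insurance, freight — on the buyer under both terms; not part of either seller's price.
From EXW to FOB, the seller additionally bears: inland to port, export clearance, origin terminal.
FOB price = 265138.72 + 1558.31 + 113.60 + 99.53 = 266910.16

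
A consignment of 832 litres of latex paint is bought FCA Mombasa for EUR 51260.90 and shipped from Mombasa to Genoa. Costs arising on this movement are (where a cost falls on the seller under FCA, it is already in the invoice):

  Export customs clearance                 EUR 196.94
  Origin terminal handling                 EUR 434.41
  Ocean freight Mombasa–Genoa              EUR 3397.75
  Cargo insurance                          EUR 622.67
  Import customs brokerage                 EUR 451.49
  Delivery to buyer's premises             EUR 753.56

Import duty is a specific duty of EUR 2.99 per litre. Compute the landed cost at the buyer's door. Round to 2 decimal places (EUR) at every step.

Total landed cost: EUR 59408.46

FCA: the seller delivers export-cleared goods to the carrier; the buyer bears costs from that point.
Already in the invoice (seller's account under FCA): export clearance — exclude.
CIF value = FCA price + origin terminal + freight + insurance = 51260.90 + 434.41 + 3397.75 + 622.67 = 55715.73
Import duty = 832 × 2.99 = 2487.68
Buyer bears: origin terminal 434.41 + freight 3397.75 + insurance 622.67 + brokerage 451.49 + delivery 753.56 + duty 2487.68 = 8147.56
Landed cost = invoice 51260.90 + 8147.56 = 59408.46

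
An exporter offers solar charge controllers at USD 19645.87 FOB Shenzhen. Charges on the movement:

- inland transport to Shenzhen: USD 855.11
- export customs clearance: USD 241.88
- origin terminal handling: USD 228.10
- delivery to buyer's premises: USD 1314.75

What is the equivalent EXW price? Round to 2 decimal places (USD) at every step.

EXW price: USD 18320.78

Not relevant to the conversion: delivery — on the buyer under both terms; not part of either seller's price.
From FOB to EXW, the seller no longer bears: inland to port, export clearance, origin terminal.
EXW price = 19645.87 − 855.11 − 241.88 − 228.10 = 18320.78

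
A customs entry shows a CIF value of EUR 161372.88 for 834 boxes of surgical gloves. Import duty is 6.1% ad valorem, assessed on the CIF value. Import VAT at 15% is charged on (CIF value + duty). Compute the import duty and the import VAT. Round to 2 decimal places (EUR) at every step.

Import duty: EUR 9843.75; import VAT: EUR 25682.49

Import duty = 161372.88 × 6.1% = 9843.75
VAT base = CIF + duty = 161372.88 + 9843.75 = 171216.63
Import VAT = 171216.63 × 15% = 25682.49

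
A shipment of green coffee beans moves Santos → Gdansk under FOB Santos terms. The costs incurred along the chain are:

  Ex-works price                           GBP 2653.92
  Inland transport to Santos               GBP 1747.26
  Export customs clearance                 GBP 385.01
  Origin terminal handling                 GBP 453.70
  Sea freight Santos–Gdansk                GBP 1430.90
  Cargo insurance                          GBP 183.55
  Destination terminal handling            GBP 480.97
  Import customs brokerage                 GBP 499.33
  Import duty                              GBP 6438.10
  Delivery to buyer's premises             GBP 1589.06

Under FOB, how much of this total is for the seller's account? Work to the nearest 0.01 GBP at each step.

FOB: the seller bears costs until goods are on board at the origin port; the buyer bears freight, insurance and all costs thereafter.
Seller's account: goods 2653.92 + inland to port 1747.26 + export clearance 385.01 + origin terminal 453.70 = 5239.89
Buyer's account: freight 1430.90 + insurance 183.55 + destination terminal 480.97 + brokerage 499.33 + duty 6438.10 + delivery 1589.06 = 10621.91

Seller's account: GBP 5239.89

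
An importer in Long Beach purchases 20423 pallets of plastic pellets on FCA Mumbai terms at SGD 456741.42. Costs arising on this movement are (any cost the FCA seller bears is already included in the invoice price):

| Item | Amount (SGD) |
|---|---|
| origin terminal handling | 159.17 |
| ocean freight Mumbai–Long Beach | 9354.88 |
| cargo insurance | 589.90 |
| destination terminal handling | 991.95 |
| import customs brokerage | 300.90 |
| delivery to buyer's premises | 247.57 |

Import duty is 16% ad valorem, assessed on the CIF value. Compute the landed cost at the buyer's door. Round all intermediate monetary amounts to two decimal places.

FCA: the seller delivers export-cleared goods to the carrier; the buyer bears costs from that point.
CIF value = FCA price + origin terminal + freight + insurance = 456741.42 + 159.17 + 9354.88 + 589.90 = 466845.37
Import duty = 466845.37 × 16% = 74695.26
Buyer bears: origin terminal 159.17 + freight 9354.88 + insurance 589.90 + destination terminal 991.95 + brokerage 300.90 + delivery 247.57 + duty 74695.26 = 86339.63
Landed cost = invoice 456741.42 + 86339.63 = 543081.05

Total landed cost: SGD 543081.05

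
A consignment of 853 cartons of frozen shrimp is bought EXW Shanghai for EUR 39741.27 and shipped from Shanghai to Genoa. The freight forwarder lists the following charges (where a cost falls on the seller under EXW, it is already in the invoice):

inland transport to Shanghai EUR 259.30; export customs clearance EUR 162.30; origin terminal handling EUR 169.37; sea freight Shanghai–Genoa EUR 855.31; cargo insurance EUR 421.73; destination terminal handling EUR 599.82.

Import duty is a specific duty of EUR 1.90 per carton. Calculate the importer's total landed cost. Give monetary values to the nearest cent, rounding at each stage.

Total landed cost: EUR 43829.80

EXW: the seller makes goods available at their premises; the buyer bears all onward costs.
CIF value = EXW price + inland to port + export clearance + origin terminal + freight + insurance = 39741.27 + 259.30 + 162.30 + 169.37 + 855.31 + 421.73 = 41609.28
Import duty = 853 × 1.90 = 1620.70
Buyer bears: inland to port 259.30 + export clearance 162.30 + origin terminal 169.37 + freight 855.31 + insurance 421.73 + destination terminal 599.82 + duty 1620.70 = 4088.53
Landed cost = invoice 39741.27 + 4088.53 = 43829.80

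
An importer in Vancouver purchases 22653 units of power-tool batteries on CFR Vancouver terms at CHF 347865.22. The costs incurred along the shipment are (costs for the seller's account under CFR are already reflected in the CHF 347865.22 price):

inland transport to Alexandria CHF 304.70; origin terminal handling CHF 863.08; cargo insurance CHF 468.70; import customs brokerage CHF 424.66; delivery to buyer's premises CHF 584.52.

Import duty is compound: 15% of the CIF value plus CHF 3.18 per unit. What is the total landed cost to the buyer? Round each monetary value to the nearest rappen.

CFR: the seller pays costs through ocean freight to the destination port, but not insurance.
Already in the invoice (seller's account under CFR): inland to port, origin terminal — exclude.
CIF value = CFR price + insurance = 347865.22 + 468.70 = 348333.92
Ad valorem component: 348333.92 × 15% = 52250.09
Specific component: 22653 × 3.18 = 72036.54
Import duty = 52250.09 + 72036.54 = 124286.63
Buyer bears: insurance 468.70 + brokerage 424.66 + delivery 584.52 + duty 124286.63 = 125764.51
Landed cost = invoice 347865.22 + 125764.51 = 473629.73

Total landed cost: CHF 473629.73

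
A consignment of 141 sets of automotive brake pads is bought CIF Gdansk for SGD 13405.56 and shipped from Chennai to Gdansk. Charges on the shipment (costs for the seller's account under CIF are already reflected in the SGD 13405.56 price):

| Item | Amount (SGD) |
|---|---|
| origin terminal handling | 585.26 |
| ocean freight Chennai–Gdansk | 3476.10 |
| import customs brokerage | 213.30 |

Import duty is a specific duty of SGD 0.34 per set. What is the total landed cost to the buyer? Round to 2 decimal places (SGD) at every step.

CIF: the seller pays costs through ocean freight and marine insurance to the destination port.
Already in the invoice (seller's account under CIF): origin terminal, freight — exclude.
The CIF price already equals the CIF value: 13405.56
Import duty = 141 × 0.34 = 47.94
Buyer bears: brokerage 213.30 + duty 47.94 = 261.24
Landed cost = invoice 13405.56 + 261.24 = 13666.80

Total landed cost: SGD 13666.80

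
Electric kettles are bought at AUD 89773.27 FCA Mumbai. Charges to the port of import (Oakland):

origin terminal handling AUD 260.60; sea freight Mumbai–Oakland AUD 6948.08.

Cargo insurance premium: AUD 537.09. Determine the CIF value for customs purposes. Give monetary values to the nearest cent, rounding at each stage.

CIF value: AUD 97519.04

CIF = FCA price + pre-shipment costs + freight + insurance
CIF = 89773.27 + 260.60 + 6948.08 + 537.09 = 97519.04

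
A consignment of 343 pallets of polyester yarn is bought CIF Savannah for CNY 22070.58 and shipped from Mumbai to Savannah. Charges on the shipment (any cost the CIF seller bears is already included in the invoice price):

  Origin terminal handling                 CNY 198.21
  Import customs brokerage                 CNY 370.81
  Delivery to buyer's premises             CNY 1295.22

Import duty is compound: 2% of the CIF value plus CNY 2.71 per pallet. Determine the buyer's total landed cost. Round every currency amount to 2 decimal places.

Total landed cost: CNY 25107.55

CIF: the seller pays costs through ocean freight and marine insurance to the destination port.
Already in the invoice (seller's account under CIF): origin terminal — exclude.
The CIF price already equals the CIF value: 22070.58
Ad valorem component: 22070.58 × 2% = 441.41
Specific component: 343 × 2.71 = 929.53
Import duty = 441.41 + 929.53 = 1370.94
Buyer bears: brokerage 370.81 + delivery 1295.22 + duty 1370.94 = 3036.97
Landed cost = invoice 22070.58 + 3036.97 = 25107.55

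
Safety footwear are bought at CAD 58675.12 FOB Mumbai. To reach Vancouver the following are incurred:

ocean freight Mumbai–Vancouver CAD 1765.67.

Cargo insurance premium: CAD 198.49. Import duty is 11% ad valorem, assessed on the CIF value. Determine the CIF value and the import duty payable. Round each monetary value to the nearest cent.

CIF value: CAD 60639.28; import duty: CAD 6670.32

CIF = FOB price + freight + insurance
CIF = 58675.12 + 1765.67 + 198.49 = 60639.28
Import duty = 60639.28 × 11% = 6670.32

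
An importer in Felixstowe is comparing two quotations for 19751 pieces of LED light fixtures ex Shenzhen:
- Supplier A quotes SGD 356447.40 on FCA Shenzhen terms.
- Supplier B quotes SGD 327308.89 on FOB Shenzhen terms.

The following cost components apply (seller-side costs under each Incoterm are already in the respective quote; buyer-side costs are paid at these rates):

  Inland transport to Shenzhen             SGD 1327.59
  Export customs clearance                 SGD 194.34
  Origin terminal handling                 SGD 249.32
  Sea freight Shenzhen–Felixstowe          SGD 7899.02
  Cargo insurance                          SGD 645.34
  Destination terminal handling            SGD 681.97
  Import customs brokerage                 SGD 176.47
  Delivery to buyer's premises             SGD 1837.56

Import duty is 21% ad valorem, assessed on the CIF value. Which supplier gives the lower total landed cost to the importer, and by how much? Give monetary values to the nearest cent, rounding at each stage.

Supplier B is cheaper by SGD 35559.28

Supplier A (FCA):
CIF value = FCA price + origin terminal + freight + insurance = 356447.40 + 249.32 + 7899.02 + 645.34 = 365241.08
Import duty = 365241.08 × 21% = 76700.63
Buyer bears (A): 249.32 + 7899.02 + 645.34 + 681.97 + 176.47 + 1837.56 = 11489.68
Landed cost (A) = invoice 356447.40 + 11489.68 + duty 76700.63 = 444637.71
Supplier B (FOB):
CIF value = FOB price + freight + insurance = 327308.89 + 7899.02 + 645.34 = 335853.25
Import duty = 335853.25 × 21% = 70529.18
Buyer bears (B): 7899.02 + 645.34 + 681.97 + 176.47 + 1837.56 = 11240.36
Landed cost (B) = invoice 327308.89 + 11240.36 + duty 70529.18 = 409078.43
Difference = |444637.71 − 409078.43| = 35559.28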